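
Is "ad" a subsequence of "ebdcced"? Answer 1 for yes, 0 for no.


Check if "ad" is a subsequence of "ebdcced"
Greedy scan:
  Position 0 ('e'): no match needed
  Position 1 ('b'): no match needed
  Position 2 ('d'): no match needed
  Position 3 ('c'): no match needed
  Position 4 ('c'): no match needed
  Position 5 ('e'): no match needed
  Position 6 ('d'): no match needed
Only matched 0/2 characters => not a subsequence

0


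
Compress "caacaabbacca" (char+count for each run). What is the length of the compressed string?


Input: caacaabbacca
Runs:
  'c' x 1 => "c1"
  'a' x 2 => "a2"
  'c' x 1 => "c1"
  'a' x 2 => "a2"
  'b' x 2 => "b2"
  'a' x 1 => "a1"
  'c' x 2 => "c2"
  'a' x 1 => "a1"
Compressed: "c1a2c1a2b2a1c2a1"
Compressed length: 16

16


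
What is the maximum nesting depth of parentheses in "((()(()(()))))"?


Input: "((()(()(()))))"
Tracking depth:
  Position 0 '(': depth becomes 1
  Position 1 '(': depth becomes 2
  Position 2 '(': depth becomes 3
  Position 3 ')': depth becomes 2
  Position 4 '(': depth becomes 3
  Position 5 '(': depth becomes 4
  Position 6 ')': depth becomes 3
  Position 7 '(': depth becomes 4
  Position 8 '(': depth becomes 5
  Position 9 ')': depth becomes 4
  Position 10 ')': depth becomes 3
  Position 11 ')': depth becomes 2
  Position 12 ')': depth becomes 1
  Position 13 ')': depth becomes 0
Maximum depth reached: 5

5


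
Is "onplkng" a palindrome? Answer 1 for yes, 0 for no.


Input: onplkng
Reversed: gnklpno
  Compare pos 0 ('o') with pos 6 ('g'): MISMATCH
  Compare pos 1 ('n') with pos 5 ('n'): match
  Compare pos 2 ('p') with pos 4 ('k'): MISMATCH
Result: not a palindrome

0


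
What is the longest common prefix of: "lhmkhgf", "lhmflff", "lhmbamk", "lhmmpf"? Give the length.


Words: lhmkhgf, lhmflff, lhmbamk, lhmmpf
  Position 0: all 'l' => match
  Position 1: all 'h' => match
  Position 2: all 'm' => match
  Position 3: ('k', 'f', 'b', 'm') => mismatch, stop
LCP = "lhm" (length 3)

3


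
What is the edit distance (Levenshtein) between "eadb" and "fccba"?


Computing edit distance: "eadb" -> "fccba"
DP table:
           f    c    c    b    a
      0    1    2    3    4    5
  e   1    1    2    3    4    5
  a   2    2    2    3    4    4
  d   3    3    3    3    4    5
  b   4    4    4    4    3    4
Edit distance = dp[4][5] = 4

4


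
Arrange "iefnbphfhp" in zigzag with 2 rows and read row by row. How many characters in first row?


Zigzag "iefnbphfhp" into 2 rows:
Placing characters:
  'i' => row 0
  'e' => row 1
  'f' => row 0
  'n' => row 1
  'b' => row 0
  'p' => row 1
  'h' => row 0
  'f' => row 1
  'h' => row 0
  'p' => row 1
Rows:
  Row 0: "ifbhh"
  Row 1: "enpfp"
First row length: 5

5


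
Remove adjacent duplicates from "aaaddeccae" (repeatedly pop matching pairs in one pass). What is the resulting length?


Input: aaaddeccae
Stack-based adjacent duplicate removal:
  Read 'a': push. Stack: a
  Read 'a': matches stack top 'a' => pop. Stack: (empty)
  Read 'a': push. Stack: a
  Read 'd': push. Stack: ad
  Read 'd': matches stack top 'd' => pop. Stack: a
  Read 'e': push. Stack: ae
  Read 'c': push. Stack: aec
  Read 'c': matches stack top 'c' => pop. Stack: ae
  Read 'a': push. Stack: aea
  Read 'e': push. Stack: aeae
Final stack: "aeae" (length 4)

4


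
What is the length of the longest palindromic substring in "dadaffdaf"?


Input: "dadaffdaf"
Checking substrings for palindromes:
  [0:3] "dad" (len 3) => palindrome
  [1:4] "ada" (len 3) => palindrome
  [4:6] "ff" (len 2) => palindrome
Longest palindromic substring: "dad" with length 3

3


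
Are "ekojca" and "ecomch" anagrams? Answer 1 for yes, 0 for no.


Strings: "ekojca", "ecomch"
Sorted first:  acejko
Sorted second: ccehmo
Differ at position 0: 'a' vs 'c' => not anagrams

0


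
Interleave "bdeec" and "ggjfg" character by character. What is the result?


Interleaving "bdeec" and "ggjfg":
  Position 0: 'b' from first, 'g' from second => "bg"
  Position 1: 'd' from first, 'g' from second => "dg"
  Position 2: 'e' from first, 'j' from second => "ej"
  Position 3: 'e' from first, 'f' from second => "ef"
  Position 4: 'c' from first, 'g' from second => "cg"
Result: bgdgejefcg

bgdgejefcg


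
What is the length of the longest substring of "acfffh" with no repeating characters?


Input: "acfffh"
Sliding window (track last position of each char):
  Position 0 ('a'): window [0,0] length 1 -- new best
  Position 1 ('c'): window [0,1] length 2 -- new best
  Position 2 ('f'): window [0,2] length 3 -- new best
  Position 3 ('f'): repeat (last at 2), move window start to 3
  Position 3 ('f'): window [3,3] length 1
  Position 4 ('f'): repeat (last at 3), move window start to 4
  Position 4 ('f'): window [4,4] length 1
  Position 5 ('h'): window [4,5] length 2
Longest substring with no repeats: "acf" with length 3

3


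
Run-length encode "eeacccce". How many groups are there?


Input: eeacccce
Scanning for consecutive runs:
  Group 1: 'e' x 2 (positions 0-1)
  Group 2: 'a' x 1 (positions 2-2)
  Group 3: 'c' x 4 (positions 3-6)
  Group 4: 'e' x 1 (positions 7-7)
Total groups: 4

4


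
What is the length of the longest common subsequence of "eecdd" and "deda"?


LCS of "eecdd" and "deda"
DP table:
           d    e    d    a
      0    0    0    0    0
  e   0    0    1    1    1
  e   0    0    1    1    1
  c   0    0    1    1    1
  d   0    1    1    2    2
  d   0    1    1    2    2
LCS length = dp[5][4] = 2

2


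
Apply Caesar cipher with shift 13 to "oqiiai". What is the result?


Caesar cipher: shift "oqiiai" by 13
  'o' (pos 14) + 13 = pos 1 = 'b'
  'q' (pos 16) + 13 = pos 3 = 'd'
  'i' (pos 8) + 13 = pos 21 = 'v'
  'i' (pos 8) + 13 = pos 21 = 'v'
  'a' (pos 0) + 13 = pos 13 = 'n'
  'i' (pos 8) + 13 = pos 21 = 'v'
Result: bdvvnv

bdvvnv


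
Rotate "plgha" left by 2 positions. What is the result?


Input: "plgha", rotate left by 2
First 2 characters: "pl"
Remaining characters: "gha"
Concatenate remaining + first: "gha" + "pl" = "ghapl"

ghapl


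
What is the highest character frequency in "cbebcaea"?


Input: cbebcaea
Character counts:
  'a': 2
  'b': 2
  'c': 2
  'e': 2
Maximum frequency: 2

2


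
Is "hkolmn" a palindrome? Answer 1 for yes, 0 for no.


Input: hkolmn
Reversed: nmlokh
  Compare pos 0 ('h') with pos 5 ('n'): MISMATCH
  Compare pos 1 ('k') with pos 4 ('m'): MISMATCH
  Compare pos 2 ('o') with pos 3 ('l'): MISMATCH
Result: not a palindrome

0


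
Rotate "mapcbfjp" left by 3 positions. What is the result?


Input: "mapcbfjp", rotate left by 3
First 3 characters: "map"
Remaining characters: "cbfjp"
Concatenate remaining + first: "cbfjp" + "map" = "cbfjpmap"

cbfjpmap


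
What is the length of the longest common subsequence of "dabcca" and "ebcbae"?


LCS of "dabcca" and "ebcbae"
DP table:
           e    b    c    b    a    e
      0    0    0    0    0    0    0
  d   0    0    0    0    0    0    0
  a   0    0    0    0    0    1    1
  b   0    0    1    1    1    1    1
  c   0    0    1    2    2    2    2
  c   0    0    1    2    2    2    2
  a   0    0    1    2    2    3    3
LCS length = dp[6][6] = 3

3


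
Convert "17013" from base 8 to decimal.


Input: "17013" in base 8
Positional expansion:
  Digit '1' (value 1) x 8^4 = 4096
  Digit '7' (value 7) x 8^3 = 3584
  Digit '0' (value 0) x 8^2 = 0
  Digit '1' (value 1) x 8^1 = 8
  Digit '3' (value 3) x 8^0 = 3
Sum = 7691

7691


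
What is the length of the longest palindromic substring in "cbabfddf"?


Input: "cbabfddf"
Checking substrings for palindromes:
  [4:8] "fddf" (len 4) => palindrome
  [1:4] "bab" (len 3) => palindrome
  [5:7] "dd" (len 2) => palindrome
Longest palindromic substring: "fddf" with length 4

4


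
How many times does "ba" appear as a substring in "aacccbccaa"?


Searching for "ba" in "aacccbccaa"
Scanning each position:
  Position 0: "aa" => no
  Position 1: "ac" => no
  Position 2: "cc" => no
  Position 3: "cc" => no
  Position 4: "cb" => no
  Position 5: "bc" => no
  Position 6: "cc" => no
  Position 7: "ca" => no
  Position 8: "aa" => no
Total occurrences: 0

0


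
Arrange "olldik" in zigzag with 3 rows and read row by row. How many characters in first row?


Zigzag "olldik" into 3 rows:
Placing characters:
  'o' => row 0
  'l' => row 1
  'l' => row 2
  'd' => row 1
  'i' => row 0
  'k' => row 1
Rows:
  Row 0: "oi"
  Row 1: "ldk"
  Row 2: "l"
First row length: 2

2


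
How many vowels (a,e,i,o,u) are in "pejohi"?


Input: pejohi
Checking each character:
  'p' at position 0: consonant
  'e' at position 1: vowel (running total: 1)
  'j' at position 2: consonant
  'o' at position 3: vowel (running total: 2)
  'h' at position 4: consonant
  'i' at position 5: vowel (running total: 3)
Total vowels: 3

3


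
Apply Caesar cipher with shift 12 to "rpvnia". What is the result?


Caesar cipher: shift "rpvnia" by 12
  'r' (pos 17) + 12 = pos 3 = 'd'
  'p' (pos 15) + 12 = pos 1 = 'b'
  'v' (pos 21) + 12 = pos 7 = 'h'
  'n' (pos 13) + 12 = pos 25 = 'z'
  'i' (pos 8) + 12 = pos 20 = 'u'
  'a' (pos 0) + 12 = pos 12 = 'm'
Result: dbhzum

dbhzum


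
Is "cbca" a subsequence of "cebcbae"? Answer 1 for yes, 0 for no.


Check if "cbca" is a subsequence of "cebcbae"
Greedy scan:
  Position 0 ('c'): matches sub[0] = 'c'
  Position 1 ('e'): no match needed
  Position 2 ('b'): matches sub[1] = 'b'
  Position 3 ('c'): matches sub[2] = 'c'
  Position 4 ('b'): no match needed
  Position 5 ('a'): matches sub[3] = 'a'
  Position 6 ('e'): no match needed
All 4 characters matched => is a subsequence

1


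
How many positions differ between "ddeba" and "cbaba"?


Comparing "ddeba" and "cbaba" position by position:
  Position 0: 'd' vs 'c' => DIFFER
  Position 1: 'd' vs 'b' => DIFFER
  Position 2: 'e' vs 'a' => DIFFER
  Position 3: 'b' vs 'b' => same
  Position 4: 'a' vs 'a' => same
Positions that differ: 3

3


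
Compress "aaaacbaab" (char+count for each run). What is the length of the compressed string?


Input: aaaacbaab
Runs:
  'a' x 4 => "a4"
  'c' x 1 => "c1"
  'b' x 1 => "b1"
  'a' x 2 => "a2"
  'b' x 1 => "b1"
Compressed: "a4c1b1a2b1"
Compressed length: 10

10


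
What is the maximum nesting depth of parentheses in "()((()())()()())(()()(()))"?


Input: "()((()())()()())(()()(()))"
Tracking depth:
  Position 0 '(': depth becomes 1
  Position 1 ')': depth becomes 0
  Position 2 '(': depth becomes 1
  Position 3 '(': depth becomes 2
  Position 4 '(': depth becomes 3
  Position 5 ')': depth becomes 2
  Position 6 '(': depth becomes 3
  Position 7 ')': depth becomes 2
  Position 8 ')': depth becomes 1
  Position 9 '(': depth becomes 2
  Position 10 ')': depth becomes 1
  Position 11 '(': depth becomes 2
  Position 12 ')': depth becomes 1
  Position 13 '(': depth becomes 2
  Position 14 ')': depth becomes 1
  Position 15 ')': depth becomes 0
  Position 16 '(': depth becomes 1
  Position 17 '(': depth becomes 2
  Position 18 ')': depth becomes 1
  Position 19 '(': depth becomes 2
  Position 20 ')': depth becomes 1
  Position 21 '(': depth becomes 2
  Position 22 '(': depth becomes 3
  Position 23 ')': depth becomes 2
  Position 24 ')': depth becomes 1
  Position 25 ')': depth becomes 0
Maximum depth reached: 3

3


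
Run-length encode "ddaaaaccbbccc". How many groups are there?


Input: ddaaaaccbbccc
Scanning for consecutive runs:
  Group 1: 'd' x 2 (positions 0-1)
  Group 2: 'a' x 4 (positions 2-5)
  Group 3: 'c' x 2 (positions 6-7)
  Group 4: 'b' x 2 (positions 8-9)
  Group 5: 'c' x 3 (positions 10-12)
Total groups: 5

5


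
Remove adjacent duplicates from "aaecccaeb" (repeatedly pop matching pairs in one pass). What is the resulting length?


Input: aaecccaeb
Stack-based adjacent duplicate removal:
  Read 'a': push. Stack: a
  Read 'a': matches stack top 'a' => pop. Stack: (empty)
  Read 'e': push. Stack: e
  Read 'c': push. Stack: ec
  Read 'c': matches stack top 'c' => pop. Stack: e
  Read 'c': push. Stack: ec
  Read 'a': push. Stack: eca
  Read 'e': push. Stack: ecae
  Read 'b': push. Stack: ecaeb
Final stack: "ecaeb" (length 5)

5


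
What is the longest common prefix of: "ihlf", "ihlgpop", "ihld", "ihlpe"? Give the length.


Words: ihlf, ihlgpop, ihld, ihlpe
  Position 0: all 'i' => match
  Position 1: all 'h' => match
  Position 2: all 'l' => match
  Position 3: ('f', 'g', 'd', 'p') => mismatch, stop
LCP = "ihl" (length 3)

3


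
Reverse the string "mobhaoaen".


Input: mobhaoaen
Reading characters right to left:
  Position 8: 'n'
  Position 7: 'e'
  Position 6: 'a'
  Position 5: 'o'
  Position 4: 'a'
  Position 3: 'h'
  Position 2: 'b'
  Position 1: 'o'
  Position 0: 'm'
Reversed: neaoahbom

neaoahbom


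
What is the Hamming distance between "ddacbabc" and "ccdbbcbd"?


Comparing "ddacbabc" and "ccdbbcbd" position by position:
  Position 0: 'd' vs 'c' => differ
  Position 1: 'd' vs 'c' => differ
  Position 2: 'a' vs 'd' => differ
  Position 3: 'c' vs 'b' => differ
  Position 4: 'b' vs 'b' => same
  Position 5: 'a' vs 'c' => differ
  Position 6: 'b' vs 'b' => same
  Position 7: 'c' vs 'd' => differ
Total differences (Hamming distance): 6

6


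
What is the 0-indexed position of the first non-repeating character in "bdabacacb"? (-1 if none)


Input: bdabacacb
Character frequencies:
  'a': 3
  'b': 3
  'c': 2
  'd': 1
Scanning left to right for freq == 1:
  Position 0 ('b'): freq=3, skip
  Position 1 ('d'): unique! => answer = 1

1


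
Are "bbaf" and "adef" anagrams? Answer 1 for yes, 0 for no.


Strings: "bbaf", "adef"
Sorted first:  abbf
Sorted second: adef
Differ at position 1: 'b' vs 'd' => not anagrams

0


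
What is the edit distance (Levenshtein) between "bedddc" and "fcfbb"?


Computing edit distance: "bedddc" -> "fcfbb"
DP table:
           f    c    f    b    b
      0    1    2    3    4    5
  b   1    1    2    3    3    4
  e   2    2    2    3    4    4
  d   3    3    3    3    4    5
  d   4    4    4    4    4    5
  d   5    5    5    5    5    5
  c   6    6    5    6    6    6
Edit distance = dp[6][5] = 6

6


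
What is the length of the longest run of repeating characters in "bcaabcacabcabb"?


Input: "bcaabcacabcabb"
Scanning for longest run:
  Position 1 ('c'): new char, reset run to 1
  Position 2 ('a'): new char, reset run to 1
  Position 3 ('a'): continues run of 'a', length=2
  Position 4 ('b'): new char, reset run to 1
  Position 5 ('c'): new char, reset run to 1
  Position 6 ('a'): new char, reset run to 1
  Position 7 ('c'): new char, reset run to 1
  Position 8 ('a'): new char, reset run to 1
  Position 9 ('b'): new char, reset run to 1
  Position 10 ('c'): new char, reset run to 1
  Position 11 ('a'): new char, reset run to 1
  Position 12 ('b'): new char, reset run to 1
  Position 13 ('b'): continues run of 'b', length=2
Longest run: 'a' with length 2

2


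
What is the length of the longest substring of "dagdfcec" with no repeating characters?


Input: "dagdfcec"
Sliding window (track last position of each char):
  Position 0 ('d'): window [0,0] length 1 -- new best
  Position 1 ('a'): window [0,1] length 2 -- new best
  Position 2 ('g'): window [0,2] length 3 -- new best
  Position 3 ('d'): repeat (last at 0), move window start to 1
  Position 3 ('d'): window [1,3] length 3
  Position 4 ('f'): window [1,4] length 4 -- new best
  Position 5 ('c'): window [1,5] length 5 -- new best
  Position 6 ('e'): window [1,6] length 6 -- new best
  Position 7 ('c'): repeat (last at 5), move window start to 6
  Position 7 ('c'): window [6,7] length 2
Longest substring with no repeats: "agdfce" with length 6

6


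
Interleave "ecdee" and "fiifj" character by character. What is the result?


Interleaving "ecdee" and "fiifj":
  Position 0: 'e' from first, 'f' from second => "ef"
  Position 1: 'c' from first, 'i' from second => "ci"
  Position 2: 'd' from first, 'i' from second => "di"
  Position 3: 'e' from first, 'f' from second => "ef"
  Position 4: 'e' from first, 'j' from second => "ej"
Result: efcidiefej

efcidiefej


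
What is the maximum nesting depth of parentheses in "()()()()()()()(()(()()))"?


Input: "()()()()()()()(()(()()))"
Tracking depth:
  Position 0 '(': depth becomes 1
  Position 1 ')': depth becomes 0
  Position 2 '(': depth becomes 1
  Position 3 ')': depth becomes 0
  Position 4 '(': depth becomes 1
  Position 5 ')': depth becomes 0
  Position 6 '(': depth becomes 1
  Position 7 ')': depth becomes 0
  Position 8 '(': depth becomes 1
  Position 9 ')': depth becomes 0
  Position 10 '(': depth becomes 1
  Position 11 ')': depth becomes 0
  Position 12 '(': depth becomes 1
  Position 13 ')': depth becomes 0
  Position 14 '(': depth becomes 1
  Position 15 '(': depth becomes 2
  Position 16 ')': depth becomes 1
  Position 17 '(': depth becomes 2
  Position 18 '(': depth becomes 3
  Position 19 ')': depth becomes 2
  Position 20 '(': depth becomes 3
  Position 21 ')': depth becomes 2
  Position 22 ')': depth becomes 1
  Position 23 ')': depth becomes 0
Maximum depth reached: 3

3


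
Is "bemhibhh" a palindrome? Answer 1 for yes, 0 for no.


Input: bemhibhh
Reversed: hhbihmeb
  Compare pos 0 ('b') with pos 7 ('h'): MISMATCH
  Compare pos 1 ('e') with pos 6 ('h'): MISMATCH
  Compare pos 2 ('m') with pos 5 ('b'): MISMATCH
  Compare pos 3 ('h') with pos 4 ('i'): MISMATCH
Result: not a palindrome

0


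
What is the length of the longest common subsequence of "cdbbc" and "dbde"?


LCS of "cdbbc" and "dbde"
DP table:
           d    b    d    e
      0    0    0    0    0
  c   0    0    0    0    0
  d   0    1    1    1    1
  b   0    1    2    2    2
  b   0    1    2    2    2
  c   0    1    2    2    2
LCS length = dp[5][4] = 2

2


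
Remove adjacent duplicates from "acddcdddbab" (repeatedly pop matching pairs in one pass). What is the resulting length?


Input: acddcdddbab
Stack-based adjacent duplicate removal:
  Read 'a': push. Stack: a
  Read 'c': push. Stack: ac
  Read 'd': push. Stack: acd
  Read 'd': matches stack top 'd' => pop. Stack: ac
  Read 'c': matches stack top 'c' => pop. Stack: a
  Read 'd': push. Stack: ad
  Read 'd': matches stack top 'd' => pop. Stack: a
  Read 'd': push. Stack: ad
  Read 'b': push. Stack: adb
  Read 'a': push. Stack: adba
  Read 'b': push. Stack: adbab
Final stack: "adbab" (length 5)

5


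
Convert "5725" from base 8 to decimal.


Input: "5725" in base 8
Positional expansion:
  Digit '5' (value 5) x 8^3 = 2560
  Digit '7' (value 7) x 8^2 = 448
  Digit '2' (value 2) x 8^1 = 16
  Digit '5' (value 5) x 8^0 = 5
Sum = 3029

3029


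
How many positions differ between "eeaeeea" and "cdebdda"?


Comparing "eeaeeea" and "cdebdda" position by position:
  Position 0: 'e' vs 'c' => DIFFER
  Position 1: 'e' vs 'd' => DIFFER
  Position 2: 'a' vs 'e' => DIFFER
  Position 3: 'e' vs 'b' => DIFFER
  Position 4: 'e' vs 'd' => DIFFER
  Position 5: 'e' vs 'd' => DIFFER
  Position 6: 'a' vs 'a' => same
Positions that differ: 6

6


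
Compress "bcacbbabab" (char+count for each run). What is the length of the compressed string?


Input: bcacbbabab
Runs:
  'b' x 1 => "b1"
  'c' x 1 => "c1"
  'a' x 1 => "a1"
  'c' x 1 => "c1"
  'b' x 2 => "b2"
  'a' x 1 => "a1"
  'b' x 1 => "b1"
  'a' x 1 => "a1"
  'b' x 1 => "b1"
Compressed: "b1c1a1c1b2a1b1a1b1"
Compressed length: 18

18


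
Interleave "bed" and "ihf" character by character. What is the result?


Interleaving "bed" and "ihf":
  Position 0: 'b' from first, 'i' from second => "bi"
  Position 1: 'e' from first, 'h' from second => "eh"
  Position 2: 'd' from first, 'f' from second => "df"
Result: biehdf

biehdf


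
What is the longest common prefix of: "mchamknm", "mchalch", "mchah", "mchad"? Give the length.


Words: mchamknm, mchalch, mchah, mchad
  Position 0: all 'm' => match
  Position 1: all 'c' => match
  Position 2: all 'h' => match
  Position 3: all 'a' => match
  Position 4: ('m', 'l', 'h', 'd') => mismatch, stop
LCP = "mcha" (length 4)

4


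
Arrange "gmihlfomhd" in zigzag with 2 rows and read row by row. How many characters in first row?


Zigzag "gmihlfomhd" into 2 rows:
Placing characters:
  'g' => row 0
  'm' => row 1
  'i' => row 0
  'h' => row 1
  'l' => row 0
  'f' => row 1
  'o' => row 0
  'm' => row 1
  'h' => row 0
  'd' => row 1
Rows:
  Row 0: "giloh"
  Row 1: "mhfmd"
First row length: 5

5


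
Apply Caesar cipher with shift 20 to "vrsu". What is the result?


Caesar cipher: shift "vrsu" by 20
  'v' (pos 21) + 20 = pos 15 = 'p'
  'r' (pos 17) + 20 = pos 11 = 'l'
  's' (pos 18) + 20 = pos 12 = 'm'
  'u' (pos 20) + 20 = pos 14 = 'o'
Result: plmo

plmo


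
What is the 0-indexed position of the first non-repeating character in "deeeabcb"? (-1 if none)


Input: deeeabcb
Character frequencies:
  'a': 1
  'b': 2
  'c': 1
  'd': 1
  'e': 3
Scanning left to right for freq == 1:
  Position 0 ('d'): unique! => answer = 0

0


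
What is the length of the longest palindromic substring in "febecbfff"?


Input: "febecbfff"
Checking substrings for palindromes:
  [1:4] "ebe" (len 3) => palindrome
  [6:9] "fff" (len 3) => palindrome
  [6:8] "ff" (len 2) => palindrome
  [7:9] "ff" (len 2) => palindrome
Longest palindromic substring: "ebe" with length 3

3


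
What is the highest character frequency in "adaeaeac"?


Input: adaeaeac
Character counts:
  'a': 4
  'c': 1
  'd': 1
  'e': 2
Maximum frequency: 4

4


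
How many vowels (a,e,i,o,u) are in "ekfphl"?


Input: ekfphl
Checking each character:
  'e' at position 0: vowel (running total: 1)
  'k' at position 1: consonant
  'f' at position 2: consonant
  'p' at position 3: consonant
  'h' at position 4: consonant
  'l' at position 5: consonant
Total vowels: 1

1


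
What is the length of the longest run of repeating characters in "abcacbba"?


Input: "abcacbba"
Scanning for longest run:
  Position 1 ('b'): new char, reset run to 1
  Position 2 ('c'): new char, reset run to 1
  Position 3 ('a'): new char, reset run to 1
  Position 4 ('c'): new char, reset run to 1
  Position 5 ('b'): new char, reset run to 1
  Position 6 ('b'): continues run of 'b', length=2
  Position 7 ('a'): new char, reset run to 1
Longest run: 'b' with length 2

2


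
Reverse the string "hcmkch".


Input: hcmkch
Reading characters right to left:
  Position 5: 'h'
  Position 4: 'c'
  Position 3: 'k'
  Position 2: 'm'
  Position 1: 'c'
  Position 0: 'h'
Reversed: hckmch

hckmch


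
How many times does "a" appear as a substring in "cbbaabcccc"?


Searching for "a" in "cbbaabcccc"
Scanning each position:
  Position 0: "c" => no
  Position 1: "b" => no
  Position 2: "b" => no
  Position 3: "a" => MATCH
  Position 4: "a" => MATCH
  Position 5: "b" => no
  Position 6: "c" => no
  Position 7: "c" => no
  Position 8: "c" => no
  Position 9: "c" => no
Total occurrences: 2

2


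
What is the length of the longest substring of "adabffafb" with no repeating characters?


Input: "adabffafb"
Sliding window (track last position of each char):
  Position 0 ('a'): window [0,0] length 1 -- new best
  Position 1 ('d'): window [0,1] length 2 -- new best
  Position 2 ('a'): repeat (last at 0), move window start to 1
  Position 2 ('a'): window [1,2] length 2
  Position 3 ('b'): window [1,3] length 3 -- new best
  Position 4 ('f'): window [1,4] length 4 -- new best
  Position 5 ('f'): repeat (last at 4), move window start to 5
  Position 5 ('f'): window [5,5] length 1
  Position 6 ('a'): window [5,6] length 2
  Position 7 ('f'): repeat (last at 5), move window start to 6
  Position 7 ('f'): window [6,7] length 2
  Position 8 ('b'): window [6,8] length 3
Longest substring with no repeats: "dabf" with length 4

4


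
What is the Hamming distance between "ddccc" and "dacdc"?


Comparing "ddccc" and "dacdc" position by position:
  Position 0: 'd' vs 'd' => same
  Position 1: 'd' vs 'a' => differ
  Position 2: 'c' vs 'c' => same
  Position 3: 'c' vs 'd' => differ
  Position 4: 'c' vs 'c' => same
Total differences (Hamming distance): 2

2


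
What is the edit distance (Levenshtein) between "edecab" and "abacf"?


Computing edit distance: "edecab" -> "abacf"
DP table:
           a    b    a    c    f
      0    1    2    3    4    5
  e   1    1    2    3    4    5
  d   2    2    2    3    4    5
  e   3    3    3    3    4    5
  c   4    4    4    4    3    4
  a   5    4    5    4    4    4
  b   6    5    4    5    5    5
Edit distance = dp[6][5] = 5

5


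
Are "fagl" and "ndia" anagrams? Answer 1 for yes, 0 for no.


Strings: "fagl", "ndia"
Sorted first:  afgl
Sorted second: adin
Differ at position 1: 'f' vs 'd' => not anagrams

0


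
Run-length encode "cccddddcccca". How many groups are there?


Input: cccddddcccca
Scanning for consecutive runs:
  Group 1: 'c' x 3 (positions 0-2)
  Group 2: 'd' x 4 (positions 3-6)
  Group 3: 'c' x 4 (positions 7-10)
  Group 4: 'a' x 1 (positions 11-11)
Total groups: 4

4


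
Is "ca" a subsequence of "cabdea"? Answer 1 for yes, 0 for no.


Check if "ca" is a subsequence of "cabdea"
Greedy scan:
  Position 0 ('c'): matches sub[0] = 'c'
  Position 1 ('a'): matches sub[1] = 'a'
  Position 2 ('b'): no match needed
  Position 3 ('d'): no match needed
  Position 4 ('e'): no match needed
  Position 5 ('a'): no match needed
All 2 characters matched => is a subsequence

1


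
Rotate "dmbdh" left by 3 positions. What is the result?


Input: "dmbdh", rotate left by 3
First 3 characters: "dmb"
Remaining characters: "dh"
Concatenate remaining + first: "dh" + "dmb" = "dhdmb"

dhdmb


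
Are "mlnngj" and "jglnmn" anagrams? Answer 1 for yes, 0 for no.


Strings: "mlnngj", "jglnmn"
Sorted first:  gjlmnn
Sorted second: gjlmnn
Sorted forms match => anagrams

1


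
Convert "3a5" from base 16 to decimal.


Input: "3a5" in base 16
Positional expansion:
  Digit '3' (value 3) x 16^2 = 768
  Digit 'a' (value 10) x 16^1 = 160
  Digit '5' (value 5) x 16^0 = 5
Sum = 933

933


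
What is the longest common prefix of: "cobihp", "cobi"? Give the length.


Words: cobihp, cobi
  Position 0: all 'c' => match
  Position 1: all 'o' => match
  Position 2: all 'b' => match
  Position 3: all 'i' => match
LCP = "cobi" (length 4)

4


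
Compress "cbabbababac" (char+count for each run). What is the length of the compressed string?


Input: cbabbababac
Runs:
  'c' x 1 => "c1"
  'b' x 1 => "b1"
  'a' x 1 => "a1"
  'b' x 2 => "b2"
  'a' x 1 => "a1"
  'b' x 1 => "b1"
  'a' x 1 => "a1"
  'b' x 1 => "b1"
  'a' x 1 => "a1"
  'c' x 1 => "c1"
Compressed: "c1b1a1b2a1b1a1b1a1c1"
Compressed length: 20

20


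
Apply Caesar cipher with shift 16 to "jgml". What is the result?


Caesar cipher: shift "jgml" by 16
  'j' (pos 9) + 16 = pos 25 = 'z'
  'g' (pos 6) + 16 = pos 22 = 'w'
  'm' (pos 12) + 16 = pos 2 = 'c'
  'l' (pos 11) + 16 = pos 1 = 'b'
Result: zwcb

zwcb


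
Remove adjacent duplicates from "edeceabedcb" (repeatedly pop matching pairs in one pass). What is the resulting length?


Input: edeceabedcb
Stack-based adjacent duplicate removal:
  Read 'e': push. Stack: e
  Read 'd': push. Stack: ed
  Read 'e': push. Stack: ede
  Read 'c': push. Stack: edec
  Read 'e': push. Stack: edece
  Read 'a': push. Stack: edecea
  Read 'b': push. Stack: edeceab
  Read 'e': push. Stack: edeceabe
  Read 'd': push. Stack: edeceabed
  Read 'c': push. Stack: edeceabedc
  Read 'b': push. Stack: edeceabedcb
Final stack: "edeceabedcb" (length 11)

11


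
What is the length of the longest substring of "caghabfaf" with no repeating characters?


Input: "caghabfaf"
Sliding window (track last position of each char):
  Position 0 ('c'): window [0,0] length 1 -- new best
  Position 1 ('a'): window [0,1] length 2 -- new best
  Position 2 ('g'): window [0,2] length 3 -- new best
  Position 3 ('h'): window [0,3] length 4 -- new best
  Position 4 ('a'): repeat (last at 1), move window start to 2
  Position 4 ('a'): window [2,4] length 3
  Position 5 ('b'): window [2,5] length 4
  Position 6 ('f'): window [2,6] length 5 -- new best
  Position 7 ('a'): repeat (last at 4), move window start to 5
  Position 7 ('a'): window [5,7] length 3
  Position 8 ('f'): repeat (last at 6), move window start to 7
  Position 8 ('f'): window [7,8] length 2
Longest substring with no repeats: "ghabf" with length 5

5


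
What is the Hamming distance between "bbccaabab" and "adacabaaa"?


Comparing "bbccaabab" and "adacabaaa" position by position:
  Position 0: 'b' vs 'a' => differ
  Position 1: 'b' vs 'd' => differ
  Position 2: 'c' vs 'a' => differ
  Position 3: 'c' vs 'c' => same
  Position 4: 'a' vs 'a' => same
  Position 5: 'a' vs 'b' => differ
  Position 6: 'b' vs 'a' => differ
  Position 7: 'a' vs 'a' => same
  Position 8: 'b' vs 'a' => differ
Total differences (Hamming distance): 6

6


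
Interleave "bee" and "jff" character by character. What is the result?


Interleaving "bee" and "jff":
  Position 0: 'b' from first, 'j' from second => "bj"
  Position 1: 'e' from first, 'f' from second => "ef"
  Position 2: 'e' from first, 'f' from second => "ef"
Result: bjefef

bjefef


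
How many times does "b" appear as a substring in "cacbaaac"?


Searching for "b" in "cacbaaac"
Scanning each position:
  Position 0: "c" => no
  Position 1: "a" => no
  Position 2: "c" => no
  Position 3: "b" => MATCH
  Position 4: "a" => no
  Position 5: "a" => no
  Position 6: "a" => no
  Position 7: "c" => no
Total occurrences: 1

1


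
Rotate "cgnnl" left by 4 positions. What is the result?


Input: "cgnnl", rotate left by 4
First 4 characters: "cgnn"
Remaining characters: "l"
Concatenate remaining + first: "l" + "cgnn" = "lcgnn"

lcgnn


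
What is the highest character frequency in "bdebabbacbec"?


Input: bdebabbacbec
Character counts:
  'a': 2
  'b': 5
  'c': 2
  'd': 1
  'e': 2
Maximum frequency: 5

5


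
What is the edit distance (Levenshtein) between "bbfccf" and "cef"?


Computing edit distance: "bbfccf" -> "cef"
DP table:
           c    e    f
      0    1    2    3
  b   1    1    2    3
  b   2    2    2    3
  f   3    3    3    2
  c   4    3    4    3
  c   5    4    4    4
  f   6    5    5    4
Edit distance = dp[6][3] = 4

4


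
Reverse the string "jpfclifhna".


Input: jpfclifhna
Reading characters right to left:
  Position 9: 'a'
  Position 8: 'n'
  Position 7: 'h'
  Position 6: 'f'
  Position 5: 'i'
  Position 4: 'l'
  Position 3: 'c'
  Position 2: 'f'
  Position 1: 'p'
  Position 0: 'j'
Reversed: anhfilcfpj

anhfilcfpj


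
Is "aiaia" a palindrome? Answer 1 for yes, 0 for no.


Input: aiaia
Reversed: aiaia
  Compare pos 0 ('a') with pos 4 ('a'): match
  Compare pos 1 ('i') with pos 3 ('i'): match
Result: palindrome

1


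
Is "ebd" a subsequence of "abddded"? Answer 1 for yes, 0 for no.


Check if "ebd" is a subsequence of "abddded"
Greedy scan:
  Position 0 ('a'): no match needed
  Position 1 ('b'): no match needed
  Position 2 ('d'): no match needed
  Position 3 ('d'): no match needed
  Position 4 ('d'): no match needed
  Position 5 ('e'): matches sub[0] = 'e'
  Position 6 ('d'): no match needed
Only matched 1/3 characters => not a subsequence

0


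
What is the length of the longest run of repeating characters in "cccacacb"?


Input: "cccacacb"
Scanning for longest run:
  Position 1 ('c'): continues run of 'c', length=2
  Position 2 ('c'): continues run of 'c', length=3
  Position 3 ('a'): new char, reset run to 1
  Position 4 ('c'): new char, reset run to 1
  Position 5 ('a'): new char, reset run to 1
  Position 6 ('c'): new char, reset run to 1
  Position 7 ('b'): new char, reset run to 1
Longest run: 'c' with length 3

3


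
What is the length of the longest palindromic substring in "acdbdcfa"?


Input: "acdbdcfa"
Checking substrings for palindromes:
  [1:6] "cdbdc" (len 5) => palindrome
  [2:5] "dbd" (len 3) => palindrome
Longest palindromic substring: "cdbdc" with length 5

5


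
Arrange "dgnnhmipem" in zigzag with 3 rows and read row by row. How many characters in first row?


Zigzag "dgnnhmipem" into 3 rows:
Placing characters:
  'd' => row 0
  'g' => row 1
  'n' => row 2
  'n' => row 1
  'h' => row 0
  'm' => row 1
  'i' => row 2
  'p' => row 1
  'e' => row 0
  'm' => row 1
Rows:
  Row 0: "dhe"
  Row 1: "gnmpm"
  Row 2: "ni"
First row length: 3

3


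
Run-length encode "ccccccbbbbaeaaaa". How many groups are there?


Input: ccccccbbbbaeaaaa
Scanning for consecutive runs:
  Group 1: 'c' x 6 (positions 0-5)
  Group 2: 'b' x 4 (positions 6-9)
  Group 3: 'a' x 1 (positions 10-10)
  Group 4: 'e' x 1 (positions 11-11)
  Group 5: 'a' x 4 (positions 12-15)
Total groups: 5

5


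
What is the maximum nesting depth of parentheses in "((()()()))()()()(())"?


Input: "((()()()))()()()(())"
Tracking depth:
  Position 0 '(': depth becomes 1
  Position 1 '(': depth becomes 2
  Position 2 '(': depth becomes 3
  Position 3 ')': depth becomes 2
  Position 4 '(': depth becomes 3
  Position 5 ')': depth becomes 2
  Position 6 '(': depth becomes 3
  Position 7 ')': depth becomes 2
  Position 8 ')': depth becomes 1
  Position 9 ')': depth becomes 0
  Position 10 '(': depth becomes 1
  Position 11 ')': depth becomes 0
  Position 12 '(': depth becomes 1
  Position 13 ')': depth becomes 0
  Position 14 '(': depth becomes 1
  Position 15 ')': depth becomes 0
  Position 16 '(': depth becomes 1
  Position 17 '(': depth becomes 2
  Position 18 ')': depth becomes 1
  Position 19 ')': depth becomes 0
Maximum depth reached: 3

3


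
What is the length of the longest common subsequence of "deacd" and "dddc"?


LCS of "deacd" and "dddc"
DP table:
           d    d    d    c
      0    0    0    0    0
  d   0    1    1    1    1
  e   0    1    1    1    1
  a   0    1    1    1    1
  c   0    1    1    1    2
  d   0    1    2    2    2
LCS length = dp[5][4] = 2

2


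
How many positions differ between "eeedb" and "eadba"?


Comparing "eeedb" and "eadba" position by position:
  Position 0: 'e' vs 'e' => same
  Position 1: 'e' vs 'a' => DIFFER
  Position 2: 'e' vs 'd' => DIFFER
  Position 3: 'd' vs 'b' => DIFFER
  Position 4: 'b' vs 'a' => DIFFER
Positions that differ: 4

4


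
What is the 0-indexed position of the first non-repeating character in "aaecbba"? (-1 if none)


Input: aaecbba
Character frequencies:
  'a': 3
  'b': 2
  'c': 1
  'e': 1
Scanning left to right for freq == 1:
  Position 0 ('a'): freq=3, skip
  Position 1 ('a'): freq=3, skip
  Position 2 ('e'): unique! => answer = 2

2


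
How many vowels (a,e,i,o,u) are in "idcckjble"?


Input: idcckjble
Checking each character:
  'i' at position 0: vowel (running total: 1)
  'd' at position 1: consonant
  'c' at position 2: consonant
  'c' at position 3: consonant
  'k' at position 4: consonant
  'j' at position 5: consonant
  'b' at position 6: consonant
  'l' at position 7: consonant
  'e' at position 8: vowel (running total: 2)
Total vowels: 2

2


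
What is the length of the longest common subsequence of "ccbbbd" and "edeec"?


LCS of "ccbbbd" and "edeec"
DP table:
           e    d    e    e    c
      0    0    0    0    0    0
  c   0    0    0    0    0    1
  c   0    0    0    0    0    1
  b   0    0    0    0    0    1
  b   0    0    0    0    0    1
  b   0    0    0    0    0    1
  d   0    0    1    1    1    1
LCS length = dp[6][5] = 1

1


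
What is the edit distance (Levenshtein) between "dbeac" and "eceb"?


Computing edit distance: "dbeac" -> "eceb"
DP table:
           e    c    e    b
      0    1    2    3    4
  d   1    1    2    3    4
  b   2    2    2    3    3
  e   3    2    3    2    3
  a   4    3    3    3    3
  c   5    4    3    4    4
Edit distance = dp[5][4] = 4

4


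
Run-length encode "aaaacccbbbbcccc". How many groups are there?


Input: aaaacccbbbbcccc
Scanning for consecutive runs:
  Group 1: 'a' x 4 (positions 0-3)
  Group 2: 'c' x 3 (positions 4-6)
  Group 3: 'b' x 4 (positions 7-10)
  Group 4: 'c' x 4 (positions 11-14)
Total groups: 4

4


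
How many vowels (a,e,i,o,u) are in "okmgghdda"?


Input: okmgghdda
Checking each character:
  'o' at position 0: vowel (running total: 1)
  'k' at position 1: consonant
  'm' at position 2: consonant
  'g' at position 3: consonant
  'g' at position 4: consonant
  'h' at position 5: consonant
  'd' at position 6: consonant
  'd' at position 7: consonant
  'a' at position 8: vowel (running total: 2)
Total vowels: 2

2


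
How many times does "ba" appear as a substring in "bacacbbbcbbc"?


Searching for "ba" in "bacacbbbcbbc"
Scanning each position:
  Position 0: "ba" => MATCH
  Position 1: "ac" => no
  Position 2: "ca" => no
  Position 3: "ac" => no
  Position 4: "cb" => no
  Position 5: "bb" => no
  Position 6: "bb" => no
  Position 7: "bc" => no
  Position 8: "cb" => no
  Position 9: "bb" => no
  Position 10: "bc" => no
Total occurrences: 1

1


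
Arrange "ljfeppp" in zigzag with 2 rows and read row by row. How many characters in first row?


Zigzag "ljfeppp" into 2 rows:
Placing characters:
  'l' => row 0
  'j' => row 1
  'f' => row 0
  'e' => row 1
  'p' => row 0
  'p' => row 1
  'p' => row 0
Rows:
  Row 0: "lfpp"
  Row 1: "jep"
First row length: 4

4


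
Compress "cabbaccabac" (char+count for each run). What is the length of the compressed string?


Input: cabbaccabac
Runs:
  'c' x 1 => "c1"
  'a' x 1 => "a1"
  'b' x 2 => "b2"
  'a' x 1 => "a1"
  'c' x 2 => "c2"
  'a' x 1 => "a1"
  'b' x 1 => "b1"
  'a' x 1 => "a1"
  'c' x 1 => "c1"
Compressed: "c1a1b2a1c2a1b1a1c1"
Compressed length: 18

18


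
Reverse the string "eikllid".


Input: eikllid
Reading characters right to left:
  Position 6: 'd'
  Position 5: 'i'
  Position 4: 'l'
  Position 3: 'l'
  Position 2: 'k'
  Position 1: 'i'
  Position 0: 'e'
Reversed: dillkie

dillkie


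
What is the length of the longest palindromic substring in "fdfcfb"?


Input: "fdfcfb"
Checking substrings for palindromes:
  [0:3] "fdf" (len 3) => palindrome
  [2:5] "fcf" (len 3) => palindrome
Longest palindromic substring: "fdf" with length 3

3


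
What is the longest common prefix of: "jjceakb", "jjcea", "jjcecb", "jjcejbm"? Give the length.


Words: jjceakb, jjcea, jjcecb, jjcejbm
  Position 0: all 'j' => match
  Position 1: all 'j' => match
  Position 2: all 'c' => match
  Position 3: all 'e' => match
  Position 4: ('a', 'a', 'c', 'j') => mismatch, stop
LCP = "jjce" (length 4)

4


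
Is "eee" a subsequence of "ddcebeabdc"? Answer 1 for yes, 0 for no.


Check if "eee" is a subsequence of "ddcebeabdc"
Greedy scan:
  Position 0 ('d'): no match needed
  Position 1 ('d'): no match needed
  Position 2 ('c'): no match needed
  Position 3 ('e'): matches sub[0] = 'e'
  Position 4 ('b'): no match needed
  Position 5 ('e'): matches sub[1] = 'e'
  Position 6 ('a'): no match needed
  Position 7 ('b'): no match needed
  Position 8 ('d'): no match needed
  Position 9 ('c'): no match needed
Only matched 2/3 characters => not a subsequence

0


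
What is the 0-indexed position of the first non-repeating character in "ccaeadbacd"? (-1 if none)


Input: ccaeadbacd
Character frequencies:
  'a': 3
  'b': 1
  'c': 3
  'd': 2
  'e': 1
Scanning left to right for freq == 1:
  Position 0 ('c'): freq=3, skip
  Position 1 ('c'): freq=3, skip
  Position 2 ('a'): freq=3, skip
  Position 3 ('e'): unique! => answer = 3

3


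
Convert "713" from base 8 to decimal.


Input: "713" in base 8
Positional expansion:
  Digit '7' (value 7) x 8^2 = 448
  Digit '1' (value 1) x 8^1 = 8
  Digit '3' (value 3) x 8^0 = 3
Sum = 459

459


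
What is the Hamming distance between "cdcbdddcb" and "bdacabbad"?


Comparing "cdcbdddcb" and "bdacabbad" position by position:
  Position 0: 'c' vs 'b' => differ
  Position 1: 'd' vs 'd' => same
  Position 2: 'c' vs 'a' => differ
  Position 3: 'b' vs 'c' => differ
  Position 4: 'd' vs 'a' => differ
  Position 5: 'd' vs 'b' => differ
  Position 6: 'd' vs 'b' => differ
  Position 7: 'c' vs 'a' => differ
  Position 8: 'b' vs 'd' => differ
Total differences (Hamming distance): 8

8


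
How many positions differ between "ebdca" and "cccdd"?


Comparing "ebdca" and "cccdd" position by position:
  Position 0: 'e' vs 'c' => DIFFER
  Position 1: 'b' vs 'c' => DIFFER
  Position 2: 'd' vs 'c' => DIFFER
  Position 3: 'c' vs 'd' => DIFFER
  Position 4: 'a' vs 'd' => DIFFER
Positions that differ: 5

5
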